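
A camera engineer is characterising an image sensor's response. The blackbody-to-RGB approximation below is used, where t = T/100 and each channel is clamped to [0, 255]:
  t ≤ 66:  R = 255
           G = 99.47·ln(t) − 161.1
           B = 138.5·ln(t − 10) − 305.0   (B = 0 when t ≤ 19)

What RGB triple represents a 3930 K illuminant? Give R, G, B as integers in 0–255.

t = 3930/100 = 39.3; the t ≤ 66 branch applies.
R = 255 by definition for t ≤ 66.
G = 99.47·ln 39.3 − 161.1 = 99.47·3.6712 − 161.1 = 204.077.
B = 138.5·ln(39.3 − 10) − 305.0 = 138.5·ln 29.3 − 305.0 = 138.5·3.3776 − 305.0 = 162.796.
Rounded: (255, 204, 163).

R=255, G=204, B=163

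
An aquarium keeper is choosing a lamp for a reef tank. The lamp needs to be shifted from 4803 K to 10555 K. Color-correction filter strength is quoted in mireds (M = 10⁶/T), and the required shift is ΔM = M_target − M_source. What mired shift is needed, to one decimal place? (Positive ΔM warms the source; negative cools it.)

-113.5 mireds

M_source = 10⁶/4803 = 208.203; M_target = 10⁶/10555 = 94.742.
ΔM = 94.742 − 208.203 = -113.461 → -113.5 mireds, a cooling shift.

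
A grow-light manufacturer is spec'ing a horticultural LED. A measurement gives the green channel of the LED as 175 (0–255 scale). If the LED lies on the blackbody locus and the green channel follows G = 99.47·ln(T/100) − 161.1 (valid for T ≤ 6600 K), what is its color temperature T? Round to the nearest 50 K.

2950 K

ln t = (175 + 161.1) / 99.47 = 3.3789.
t = e^3.3789 = 29.339.
T = 100·t = 2934 K → 2950 K to the nearest 50 K.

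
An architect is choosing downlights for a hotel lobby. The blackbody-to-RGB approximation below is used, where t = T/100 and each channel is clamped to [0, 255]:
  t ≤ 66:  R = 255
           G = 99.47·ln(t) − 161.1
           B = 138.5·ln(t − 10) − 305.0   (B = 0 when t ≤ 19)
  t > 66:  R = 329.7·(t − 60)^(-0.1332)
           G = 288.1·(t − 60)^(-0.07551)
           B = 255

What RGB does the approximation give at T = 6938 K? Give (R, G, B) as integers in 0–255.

(245, 243, 255)

t = 6938/100 = 69.38; the t > 66 branch applies.
R = 329.7·(69.38 − 60)^(-0.1332) = 329.7·9.38^(-0.1332) = 329.7·0.74217 = 244.693.
G = 288.1·(69.38 − 60)^(-0.07551) = 288.1·9.38^(-0.07551) = 288.1·0.84448 = 243.294.
B = 255 by definition for t > 66.
Rounded: (245, 243, 255).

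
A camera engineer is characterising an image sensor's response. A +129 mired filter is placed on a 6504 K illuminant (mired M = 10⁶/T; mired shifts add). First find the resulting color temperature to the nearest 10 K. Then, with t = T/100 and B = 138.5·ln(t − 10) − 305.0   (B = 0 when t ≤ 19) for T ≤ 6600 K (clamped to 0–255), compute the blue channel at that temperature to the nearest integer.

M_in = 10⁶/6504 = 153.75; M_out = 153.75 + (+129) = 282.75.
T_out = 10⁶/282.75 = 3536.7 K → 3540 K; t = 35.4.
B = 138.5·ln(35.4 − 10) − 305.0 = 138.5·ln 25.4 − 305.0 = 138.5·3.2347 − 305.0 = 143.013.
Rounded: 143.

143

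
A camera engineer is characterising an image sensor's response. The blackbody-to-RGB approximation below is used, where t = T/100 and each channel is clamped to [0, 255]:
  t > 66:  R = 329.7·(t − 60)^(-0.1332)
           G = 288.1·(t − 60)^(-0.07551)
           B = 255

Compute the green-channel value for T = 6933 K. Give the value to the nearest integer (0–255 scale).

243

t = 6933/100 = 69.33; the t > 66 branch applies.
G = 288.1·(69.33 − 60)^(-0.07551) = 288.1·9.33^(-0.07551) = 288.1·0.84482 = 243.393.
Rounded: 243.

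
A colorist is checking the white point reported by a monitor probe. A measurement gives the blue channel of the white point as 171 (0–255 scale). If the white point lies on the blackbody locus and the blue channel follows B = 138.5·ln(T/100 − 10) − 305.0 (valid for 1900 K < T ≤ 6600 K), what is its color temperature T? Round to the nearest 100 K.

ln(t − 10) = (171 + 305.0) / 138.5 = 3.4368.
t − 10 = e^3.4368 = 31.088, so t = 41.088.
T = 100·t = 4109 K → 4100 K to the nearest 100 K.

4100 K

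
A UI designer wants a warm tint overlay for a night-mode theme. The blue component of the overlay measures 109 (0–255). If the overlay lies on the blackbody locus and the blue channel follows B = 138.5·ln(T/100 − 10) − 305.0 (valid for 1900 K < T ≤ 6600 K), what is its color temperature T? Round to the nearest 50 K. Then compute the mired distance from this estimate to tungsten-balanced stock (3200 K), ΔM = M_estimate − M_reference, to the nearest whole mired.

+21 mireds

ln(t − 10) = (109 + 305.0) / 138.5 = 2.9892.
t − 10 = e^2.9892 = 19.869, so t = 29.869.
T = 100·t = 2987 K → 3000 K to the nearest 50 K.
M_estimate = 10⁶/3000 = 333.33; M_reference = 10⁶/3200 = 312.50.
ΔM = 333.33 − 312.50 = 20.83 → +21 mireds.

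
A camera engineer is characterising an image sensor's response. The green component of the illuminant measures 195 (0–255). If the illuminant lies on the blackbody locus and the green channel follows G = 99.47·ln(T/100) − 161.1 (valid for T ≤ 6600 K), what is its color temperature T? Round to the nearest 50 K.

3600 K

ln t = (195 + 161.1) / 99.47 = 3.5800.
t = e^3.5800 = 35.873.
T = 100·t = 3587 K → 3600 K to the nearest 50 K.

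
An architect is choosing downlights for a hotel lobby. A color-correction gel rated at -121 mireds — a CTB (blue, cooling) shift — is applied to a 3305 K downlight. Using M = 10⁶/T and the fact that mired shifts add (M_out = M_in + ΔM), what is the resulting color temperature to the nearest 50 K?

5500 K

M_in = 10⁶/3305 = 302.57 mireds.
M_out = 302.57 + (-121) = 181.57 mireds.
T_out = 10⁶/181.57 = 5507.5 K → 5500 K.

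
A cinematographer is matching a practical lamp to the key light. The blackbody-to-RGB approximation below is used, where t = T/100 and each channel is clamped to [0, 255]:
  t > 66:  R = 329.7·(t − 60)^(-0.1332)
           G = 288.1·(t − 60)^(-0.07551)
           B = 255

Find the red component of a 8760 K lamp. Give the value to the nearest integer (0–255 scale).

t = 8760/100 = 87.6; the t > 66 branch applies.
R = 329.7·(87.6 − 60)^(-0.1332) = 329.7·27.6^(-0.1332) = 329.7·0.64279 = 211.929.
Rounded: 212.

212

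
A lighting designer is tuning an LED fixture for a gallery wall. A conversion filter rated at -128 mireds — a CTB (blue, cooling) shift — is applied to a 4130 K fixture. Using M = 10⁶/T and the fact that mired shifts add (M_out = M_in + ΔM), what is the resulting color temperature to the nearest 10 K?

M_in = 10⁶/4130 = 242.13 mireds.
M_out = 242.13 + (-128) = 114.13 mireds.
T_out = 10⁶/114.13 = 8761.9 K → 8760 K.

8760 K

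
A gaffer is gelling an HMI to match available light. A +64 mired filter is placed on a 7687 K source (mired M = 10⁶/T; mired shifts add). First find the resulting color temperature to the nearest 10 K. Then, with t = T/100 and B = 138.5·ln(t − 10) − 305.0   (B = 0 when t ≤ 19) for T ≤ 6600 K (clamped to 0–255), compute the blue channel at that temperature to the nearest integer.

211

M_in = 10⁶/7687 = 130.09; M_out = 130.09 + (+64) = 194.09.
T_out = 10⁶/194.09 = 5152.3 K → 5150 K; t = 51.5.
B = 138.5·ln(51.5 − 10) − 305.0 = 138.5·ln 41.5 − 305.0 = 138.5·3.7257 − 305.0 = 211.009.
Rounded: 211.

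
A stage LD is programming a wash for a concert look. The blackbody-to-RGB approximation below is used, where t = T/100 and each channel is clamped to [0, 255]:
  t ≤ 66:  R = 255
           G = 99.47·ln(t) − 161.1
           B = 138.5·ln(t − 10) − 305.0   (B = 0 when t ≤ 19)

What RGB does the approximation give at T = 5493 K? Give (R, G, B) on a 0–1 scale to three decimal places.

t = 5493/100 = 54.93; the t ≤ 66 branch applies.
R = 255 by definition for t ≤ 66.
G = 99.47·ln 54.93 − 161.1 = 99.47·4.0061 − 161.1 = 237.383.
B = 138.5·ln(54.93 − 10) − 305.0 = 138.5·ln 44.93 − 305.0 = 138.5·3.8051 − 305.0 = 222.007.
Dividing each by 255: (1.0000, 0.9309, 0.8706) → (1.000, 0.931, 0.871).

(1.000, 0.931, 0.871)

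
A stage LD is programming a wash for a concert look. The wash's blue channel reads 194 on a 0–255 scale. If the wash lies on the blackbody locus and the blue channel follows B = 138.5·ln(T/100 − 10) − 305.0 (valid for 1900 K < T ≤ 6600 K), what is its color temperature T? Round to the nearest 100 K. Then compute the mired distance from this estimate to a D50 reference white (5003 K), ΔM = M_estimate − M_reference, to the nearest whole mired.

ln(t − 10) = (194 + 305.0) / 138.5 = 3.6029.
t − 10 = e^3.6029 = 36.704, so t = 46.704.
T = 100·t = 4670 K → 4700 K to the nearest 100 K.
M_estimate = 10⁶/4700 = 212.77; M_reference = 10⁶/5003 = 199.88.
ΔM = 212.77 − 199.88 = 12.89 → +13 mireds.

+13 mireds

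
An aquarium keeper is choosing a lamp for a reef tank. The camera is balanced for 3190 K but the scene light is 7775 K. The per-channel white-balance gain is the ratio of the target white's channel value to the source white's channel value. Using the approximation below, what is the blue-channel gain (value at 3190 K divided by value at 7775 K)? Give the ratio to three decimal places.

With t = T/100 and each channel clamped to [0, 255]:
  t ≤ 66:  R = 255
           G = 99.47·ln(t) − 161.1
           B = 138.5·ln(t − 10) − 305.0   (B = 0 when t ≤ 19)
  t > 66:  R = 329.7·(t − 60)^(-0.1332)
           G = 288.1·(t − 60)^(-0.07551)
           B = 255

At 7775 K (t = 77.75):
  B = 255 by definition for t > 66.
At 3190 K (t = 31.9):
  B = 138.5·ln(31.9 − 10) − 305.0 = 138.5·ln 21.9 − 305.0 = 138.5·3.0865 − 305.0 = 122.478.
Gain = 122.478 / 255.000 = 0.4803 → 0.480.

0.480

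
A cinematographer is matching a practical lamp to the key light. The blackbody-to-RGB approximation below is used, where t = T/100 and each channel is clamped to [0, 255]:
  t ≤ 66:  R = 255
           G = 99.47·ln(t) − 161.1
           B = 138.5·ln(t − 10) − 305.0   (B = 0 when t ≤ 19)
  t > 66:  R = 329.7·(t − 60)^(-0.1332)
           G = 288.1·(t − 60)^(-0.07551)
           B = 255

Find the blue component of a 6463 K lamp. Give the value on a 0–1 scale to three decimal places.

t = 6463/100 = 64.63; the t ≤ 66 branch applies.
B = 138.5·ln(64.63 − 10) − 305.0 = 138.5·ln 54.63 − 305.0 = 138.5·4.0006 − 305.0 = 249.081.
On a 0–1 scale: 249.081/255 = 0.9768 → 0.977.

0.977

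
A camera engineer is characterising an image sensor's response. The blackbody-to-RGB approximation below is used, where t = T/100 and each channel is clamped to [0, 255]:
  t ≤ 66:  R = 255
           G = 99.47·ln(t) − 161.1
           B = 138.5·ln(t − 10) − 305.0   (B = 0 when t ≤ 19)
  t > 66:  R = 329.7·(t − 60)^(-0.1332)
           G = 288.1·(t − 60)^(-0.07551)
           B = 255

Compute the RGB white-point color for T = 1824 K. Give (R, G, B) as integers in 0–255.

(255, 128, 0)

t = 1824/100 = 18.24; the t ≤ 66 branch applies.
R = 255 by definition for t ≤ 66.
G = 99.47·ln 18.24 − 161.1 = 99.47·2.9036 − 161.1 = 127.723.
t = 18.24 ≤ 19, so B = 0.
Rounded: (255, 128, 0).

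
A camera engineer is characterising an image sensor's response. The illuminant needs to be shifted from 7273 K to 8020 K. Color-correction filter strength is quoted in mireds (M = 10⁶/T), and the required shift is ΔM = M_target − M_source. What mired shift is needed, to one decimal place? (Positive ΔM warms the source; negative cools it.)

-12.8 mireds

M_source = 10⁶/7273 = 137.495; M_target = 10⁶/8020 = 124.688.
ΔM = 124.688 − 137.495 = -12.807 → -12.8 mireds, a cooling shift.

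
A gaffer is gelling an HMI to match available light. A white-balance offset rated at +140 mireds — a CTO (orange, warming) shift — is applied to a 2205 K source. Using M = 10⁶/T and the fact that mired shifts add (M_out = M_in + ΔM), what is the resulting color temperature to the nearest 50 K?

1700 K

M_in = 10⁶/2205 = 453.51 mireds.
M_out = 453.51 + (+140) = 593.51 mireds.
T_out = 10⁶/593.51 = 1684.9 K → 1700 K.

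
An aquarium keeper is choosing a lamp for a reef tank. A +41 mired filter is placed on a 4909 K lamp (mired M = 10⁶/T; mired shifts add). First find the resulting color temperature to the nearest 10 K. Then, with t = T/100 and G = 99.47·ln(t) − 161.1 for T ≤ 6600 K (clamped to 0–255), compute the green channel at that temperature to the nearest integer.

M_in = 10⁶/4909 = 203.71; M_out = 203.71 + (+41) = 244.71.
T_out = 10⁶/244.71 = 4086.5 K → 4090 K; t = 40.9.
G = 99.47·ln 40.9 − 161.1 = 99.47·3.7111 − 161.1 = 208.046.
Rounded: 208.

208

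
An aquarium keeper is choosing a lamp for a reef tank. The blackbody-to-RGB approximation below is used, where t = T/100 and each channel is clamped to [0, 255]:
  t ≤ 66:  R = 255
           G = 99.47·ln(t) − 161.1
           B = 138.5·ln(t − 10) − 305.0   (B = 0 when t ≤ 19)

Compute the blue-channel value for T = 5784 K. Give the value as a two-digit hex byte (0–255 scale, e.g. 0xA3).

t = 5784/100 = 57.84; the t ≤ 66 branch applies.
B = 138.5·ln(57.84 − 10) − 305.0 = 138.5·ln 47.84 − 305.0 = 138.5·3.8679 − 305.0 = 230.699.
Rounded: 231; in hex, 0xE7.

0xE7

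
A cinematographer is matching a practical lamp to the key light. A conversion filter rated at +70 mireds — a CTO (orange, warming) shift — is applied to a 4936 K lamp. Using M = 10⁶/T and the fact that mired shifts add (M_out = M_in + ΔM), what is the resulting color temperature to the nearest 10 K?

M_in = 10⁶/4936 = 202.59 mireds.
M_out = 202.59 + (+70) = 272.59 mireds.
T_out = 10⁶/272.59 = 3668.5 K → 3670 K.

3670 K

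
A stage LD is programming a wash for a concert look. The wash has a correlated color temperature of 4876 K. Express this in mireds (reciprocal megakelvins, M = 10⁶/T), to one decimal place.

M = 10⁶ / 4876 = 205.086 → 205.1 mireds.

205.1 mireds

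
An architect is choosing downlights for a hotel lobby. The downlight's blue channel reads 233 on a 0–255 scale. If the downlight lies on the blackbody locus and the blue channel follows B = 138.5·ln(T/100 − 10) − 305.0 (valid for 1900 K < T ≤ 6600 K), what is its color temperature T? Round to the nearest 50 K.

5850 K

ln(t − 10) = (233 + 305.0) / 138.5 = 3.8845.
t − 10 = e^3.8845 = 48.641, so t = 58.641.
T = 100·t = 5864 K → 5850 K to the nearest 50 K.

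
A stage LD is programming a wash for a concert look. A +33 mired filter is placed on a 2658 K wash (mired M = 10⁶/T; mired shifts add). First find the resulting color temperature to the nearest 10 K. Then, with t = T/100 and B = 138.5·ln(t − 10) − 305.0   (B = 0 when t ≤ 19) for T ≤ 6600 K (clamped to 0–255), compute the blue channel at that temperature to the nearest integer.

64

M_in = 10⁶/2658 = 376.22; M_out = 376.22 + (+33) = 409.22.
T_out = 10⁶/409.22 = 2443.7 K → 2440 K; t = 24.4.
B = 138.5·ln(24.4 − 10) − 305.0 = 138.5·ln 14.4 − 305.0 = 138.5·2.6672 − 305.0 = 64.411.
Rounded: 64.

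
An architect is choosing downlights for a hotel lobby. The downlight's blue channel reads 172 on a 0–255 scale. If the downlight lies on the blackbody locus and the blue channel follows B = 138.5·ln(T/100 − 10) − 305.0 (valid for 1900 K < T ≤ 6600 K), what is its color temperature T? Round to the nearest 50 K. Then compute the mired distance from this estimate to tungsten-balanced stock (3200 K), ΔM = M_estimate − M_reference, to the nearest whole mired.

ln(t − 10) = (172 + 305.0) / 138.5 = 3.4440.
t − 10 = e^3.4440 = 31.313, so t = 41.313.
T = 100·t = 4131 K → 4150 K to the nearest 50 K.
M_estimate = 10⁶/4150 = 240.96; M_reference = 10⁶/3200 = 312.50.
ΔM = 240.96 − 312.50 = -71.54 → -72 mireds.

-72 mireds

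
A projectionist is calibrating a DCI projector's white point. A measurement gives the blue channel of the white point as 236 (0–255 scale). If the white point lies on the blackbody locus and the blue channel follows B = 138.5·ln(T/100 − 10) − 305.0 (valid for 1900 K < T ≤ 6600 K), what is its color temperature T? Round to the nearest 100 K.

6000 K

ln(t − 10) = (236 + 305.0) / 138.5 = 3.9061.
t − 10 = e^3.9061 = 49.707, so t = 59.707.
T = 100·t = 5971 K → 6000 K to the nearest 100 K.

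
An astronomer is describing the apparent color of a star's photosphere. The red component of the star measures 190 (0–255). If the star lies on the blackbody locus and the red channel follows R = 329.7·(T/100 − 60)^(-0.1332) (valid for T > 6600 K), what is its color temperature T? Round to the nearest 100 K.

12300 K

(t − 60)^(-0.1332) = 190/329.7 = 0.57628.
t − 60 = 0.57628^(1/-0.1332) = 0.57628^(-7.508) = 62.667, so t = 122.667.
T = 100·t = 12267 K → 12300 K to the nearest 100 K.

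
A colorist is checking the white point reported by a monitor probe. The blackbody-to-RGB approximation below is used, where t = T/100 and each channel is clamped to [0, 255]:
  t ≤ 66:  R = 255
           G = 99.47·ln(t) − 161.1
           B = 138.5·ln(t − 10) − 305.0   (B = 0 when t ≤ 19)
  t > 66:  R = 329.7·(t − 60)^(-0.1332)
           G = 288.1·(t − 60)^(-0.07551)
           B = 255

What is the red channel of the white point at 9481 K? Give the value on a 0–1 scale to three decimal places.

t = 9481/100 = 94.81; the t > 66 branch applies.
R = 329.7·(94.81 − 60)^(-0.1332) = 329.7·34.81^(-0.1332) = 329.7·0.62323 = 205.477.
On a 0–1 scale: 205.477/255 = 0.8058 → 0.806.

0.806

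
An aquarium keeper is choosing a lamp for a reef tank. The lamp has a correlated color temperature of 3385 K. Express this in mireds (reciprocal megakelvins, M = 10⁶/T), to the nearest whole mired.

295 mireds

M = 10⁶ / 3385 = 295.421 → 295 mireds.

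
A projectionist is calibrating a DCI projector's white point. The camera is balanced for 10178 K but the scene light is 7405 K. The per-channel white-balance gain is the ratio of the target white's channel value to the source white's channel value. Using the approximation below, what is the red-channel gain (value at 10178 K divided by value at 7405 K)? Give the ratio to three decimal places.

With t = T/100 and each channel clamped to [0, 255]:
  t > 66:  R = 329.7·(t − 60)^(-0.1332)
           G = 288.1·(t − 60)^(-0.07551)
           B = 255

0.865

At 7405 K (t = 74.05):
  R = 329.7·(74.05 − 60)^(-0.1332) = 329.7·14.05^(-0.1332) = 329.7·0.70328 = 231.872.
At 10178 K (t = 101.78):
  R = 329.7·(101.78 − 60)^(-0.1332) = 329.7·41.78^(-0.1332) = 329.7·0.60826 = 200.542.
Gain = 200.542 / 231.872 = 0.8649 → 0.865.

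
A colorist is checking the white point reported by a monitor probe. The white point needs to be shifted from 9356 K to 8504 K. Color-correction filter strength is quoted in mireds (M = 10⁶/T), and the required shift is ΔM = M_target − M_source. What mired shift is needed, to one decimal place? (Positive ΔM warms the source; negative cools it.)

+10.7 mireds

M_source = 10⁶/9356 = 106.883; M_target = 10⁶/8504 = 117.592.
ΔM = 117.592 − 106.883 = 10.708 → +10.7 mireds, a warming shift.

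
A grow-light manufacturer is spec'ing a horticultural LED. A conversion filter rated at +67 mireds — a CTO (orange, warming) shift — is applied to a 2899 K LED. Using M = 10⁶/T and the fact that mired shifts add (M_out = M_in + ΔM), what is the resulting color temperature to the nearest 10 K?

M_in = 10⁶/2899 = 344.95 mireds.
M_out = 344.95 + (+67) = 411.95 mireds.
T_out = 10⁶/411.95 = 2427.5 K → 2430 K.

2430 K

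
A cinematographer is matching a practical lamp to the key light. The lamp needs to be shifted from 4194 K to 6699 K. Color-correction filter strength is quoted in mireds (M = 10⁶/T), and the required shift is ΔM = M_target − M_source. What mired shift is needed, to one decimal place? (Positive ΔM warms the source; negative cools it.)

M_source = 10⁶/4194 = 238.436; M_target = 10⁶/6699 = 149.276.
ΔM = 149.276 − 238.436 = -89.160 → -89.2 mireds, a cooling shift.

-89.2 mireds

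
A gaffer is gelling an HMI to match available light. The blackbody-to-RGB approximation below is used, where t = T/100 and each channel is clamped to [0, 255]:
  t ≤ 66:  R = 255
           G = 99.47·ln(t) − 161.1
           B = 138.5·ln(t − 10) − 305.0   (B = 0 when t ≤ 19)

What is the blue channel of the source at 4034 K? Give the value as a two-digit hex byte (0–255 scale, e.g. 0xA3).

0xA8

t = 4034/100 = 40.34; the t ≤ 66 branch applies.
B = 138.5·ln(40.34 − 10) − 305.0 = 138.5·ln 30.34 − 305.0 = 138.5·3.4125 − 305.0 = 167.627.
Rounded: 168; in hex, 0xA8.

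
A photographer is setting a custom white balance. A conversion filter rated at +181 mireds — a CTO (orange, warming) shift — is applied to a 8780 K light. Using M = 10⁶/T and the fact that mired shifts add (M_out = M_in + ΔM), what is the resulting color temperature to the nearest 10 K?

M_in = 10⁶/8780 = 113.90 mireds.
M_out = 113.90 + (+181) = 294.90 mireds.
T_out = 10⁶/294.90 = 3391.0 K → 3390 K.

3390 K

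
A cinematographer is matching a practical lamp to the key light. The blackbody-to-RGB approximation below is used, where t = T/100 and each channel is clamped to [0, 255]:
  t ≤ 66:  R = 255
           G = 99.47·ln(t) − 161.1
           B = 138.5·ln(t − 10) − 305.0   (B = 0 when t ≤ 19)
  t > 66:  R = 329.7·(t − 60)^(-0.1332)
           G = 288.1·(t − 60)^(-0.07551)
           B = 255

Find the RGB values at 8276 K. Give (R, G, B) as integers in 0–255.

(217, 228, 255)

t = 8276/100 = 82.76; the t > 66 branch applies.
R = 329.7·(82.76 − 60)^(-0.1332) = 329.7·22.76^(-0.1332) = 329.7·0.65951 = 217.442.
G = 288.1·(82.76 − 60)^(-0.07551) = 288.1·22.76^(-0.07551) = 288.1·0.78981 = 227.543.
B = 255 by definition for t > 66.
Rounded: (217, 228, 255).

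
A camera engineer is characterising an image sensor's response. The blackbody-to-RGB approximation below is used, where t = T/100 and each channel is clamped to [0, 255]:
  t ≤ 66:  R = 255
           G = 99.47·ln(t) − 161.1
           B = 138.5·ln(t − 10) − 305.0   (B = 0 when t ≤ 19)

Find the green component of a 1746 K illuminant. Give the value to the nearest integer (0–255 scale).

t = 1746/100 = 17.46; the t ≤ 66 branch applies.
G = 99.47·ln 17.46 − 161.1 = 99.47·2.8599 − 161.1 = 123.376.
Rounded: 123.

123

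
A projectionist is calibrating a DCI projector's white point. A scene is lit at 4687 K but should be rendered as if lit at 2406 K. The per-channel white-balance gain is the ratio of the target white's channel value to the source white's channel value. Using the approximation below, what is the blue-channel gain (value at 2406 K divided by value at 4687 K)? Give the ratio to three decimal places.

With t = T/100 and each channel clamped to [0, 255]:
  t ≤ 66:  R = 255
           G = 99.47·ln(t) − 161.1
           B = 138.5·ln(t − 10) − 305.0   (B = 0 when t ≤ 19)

0.314

At 4687 K (t = 46.87):
  B = 138.5·ln(46.87 − 10) − 305.0 = 138.5·ln 36.87 − 305.0 = 138.5·3.6074 − 305.0 = 194.625.
At 2406 K (t = 24.06):
  B = 138.5·ln(24.06 − 10) − 305.0 = 138.5·ln 14.06 − 305.0 = 138.5·2.6433 − 305.0 = 61.102.
Gain = 61.102 / 194.625 = 0.3139 → 0.314.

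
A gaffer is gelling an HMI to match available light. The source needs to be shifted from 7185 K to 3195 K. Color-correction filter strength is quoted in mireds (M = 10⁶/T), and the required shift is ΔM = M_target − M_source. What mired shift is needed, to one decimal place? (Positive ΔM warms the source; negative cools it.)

M_source = 10⁶/7185 = 139.179; M_target = 10⁶/3195 = 312.989.
ΔM = 312.989 − 139.179 = 173.810 → +173.8 mireds, a warming shift.

+173.8 mireds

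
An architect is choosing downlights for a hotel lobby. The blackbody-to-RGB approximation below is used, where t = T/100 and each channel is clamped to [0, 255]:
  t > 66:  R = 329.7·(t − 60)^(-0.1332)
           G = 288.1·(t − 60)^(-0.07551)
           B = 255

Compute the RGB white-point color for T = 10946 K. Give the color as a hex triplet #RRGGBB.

#C4D7FF

t = 10946/100 = 109.46; the t > 66 branch applies.
R = 329.7·(109.46 − 60)^(-0.1332) = 329.7·49.46^(-0.1332) = 329.7·0.59474 = 196.085.
G = 288.1·(109.46 − 60)^(-0.07551) = 288.1·49.46^(-0.07551) = 288.1·0.74485 = 214.590.
B = 255 by definition for t > 66.
Rounded: (196, 215, 255).
In hex: #C4D7FF.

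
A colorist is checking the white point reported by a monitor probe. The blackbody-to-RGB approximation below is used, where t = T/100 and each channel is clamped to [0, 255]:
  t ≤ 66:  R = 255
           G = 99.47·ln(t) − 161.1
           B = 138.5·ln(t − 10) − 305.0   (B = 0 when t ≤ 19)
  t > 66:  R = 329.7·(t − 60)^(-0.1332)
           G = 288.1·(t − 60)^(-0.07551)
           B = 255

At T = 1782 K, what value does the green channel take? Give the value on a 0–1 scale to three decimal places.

t = 1782/100 = 17.82; the t ≤ 66 branch applies.
G = 99.47·ln 17.82 − 161.1 = 99.47·2.8803 − 161.1 = 125.406.
On a 0–1 scale: 125.406/255 = 0.4918 → 0.492.

0.492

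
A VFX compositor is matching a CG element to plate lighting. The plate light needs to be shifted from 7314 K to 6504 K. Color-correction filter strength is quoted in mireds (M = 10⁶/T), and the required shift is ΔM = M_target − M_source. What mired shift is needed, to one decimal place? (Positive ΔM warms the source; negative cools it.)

+17.0 mireds

M_source = 10⁶/7314 = 136.724; M_target = 10⁶/6504 = 153.752.
ΔM = 153.752 − 136.724 = 17.027 → +17.0 mireds, a warming shift.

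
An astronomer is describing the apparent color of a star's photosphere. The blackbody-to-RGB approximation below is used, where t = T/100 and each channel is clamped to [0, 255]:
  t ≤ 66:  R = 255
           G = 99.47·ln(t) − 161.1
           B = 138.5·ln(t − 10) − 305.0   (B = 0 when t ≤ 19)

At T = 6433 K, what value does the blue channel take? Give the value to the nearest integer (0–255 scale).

248

t = 6433/100 = 64.33; the t ≤ 66 branch applies.
B = 138.5·ln(64.33 − 10) − 305.0 = 138.5·ln 54.33 − 305.0 = 138.5·3.9951 − 305.0 = 248.318.
Rounded: 248.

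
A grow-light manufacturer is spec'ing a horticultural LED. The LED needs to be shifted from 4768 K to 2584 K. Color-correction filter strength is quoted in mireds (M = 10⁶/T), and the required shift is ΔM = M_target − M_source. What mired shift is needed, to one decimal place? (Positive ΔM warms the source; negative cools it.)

M_source = 10⁶/4768 = 209.732; M_target = 10⁶/2584 = 386.997.
ΔM = 386.997 − 209.732 = 177.265 → +177.3 mireds, a warming shift.

+177.3 mireds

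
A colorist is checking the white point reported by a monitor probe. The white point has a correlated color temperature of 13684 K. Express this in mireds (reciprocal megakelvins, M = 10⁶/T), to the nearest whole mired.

M = 10⁶ / 13684 = 73.078 → 73 mireds.

73 mireds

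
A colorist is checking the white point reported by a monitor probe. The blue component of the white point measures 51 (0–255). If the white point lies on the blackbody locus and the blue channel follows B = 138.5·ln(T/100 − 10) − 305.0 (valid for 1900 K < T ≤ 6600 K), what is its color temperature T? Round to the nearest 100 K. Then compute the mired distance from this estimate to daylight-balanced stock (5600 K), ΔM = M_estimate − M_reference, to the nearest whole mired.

ln(t − 10) = (51 + 305.0) / 138.5 = 2.5704.
t − 10 = e^2.5704 = 13.071, so t = 23.071.
T = 100·t = 2307 K → 2300 K to the nearest 100 K.
M_estimate = 10⁶/2300 = 434.78; M_reference = 10⁶/5600 = 178.57.
ΔM = 434.78 − 178.57 = 256.21 → +256 mireds.

+256 mireds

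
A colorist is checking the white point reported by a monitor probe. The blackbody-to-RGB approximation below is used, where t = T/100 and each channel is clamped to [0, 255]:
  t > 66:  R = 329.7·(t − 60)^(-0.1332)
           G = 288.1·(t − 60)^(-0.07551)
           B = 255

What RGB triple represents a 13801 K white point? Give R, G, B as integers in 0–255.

R=185, G=207, B=255

t = 13801/100 = 138.01; the t > 66 branch applies.
R = 329.7·(138.01 − 60)^(-0.1332) = 329.7·78.01^(-0.1332) = 329.7·0.55971 = 184.537.
G = 288.1·(138.01 − 60)^(-0.07551) = 288.1·78.01^(-0.07551) = 288.1·0.71965 = 207.332.
B = 255 by definition for t > 66.
Rounded: (185, 207, 255).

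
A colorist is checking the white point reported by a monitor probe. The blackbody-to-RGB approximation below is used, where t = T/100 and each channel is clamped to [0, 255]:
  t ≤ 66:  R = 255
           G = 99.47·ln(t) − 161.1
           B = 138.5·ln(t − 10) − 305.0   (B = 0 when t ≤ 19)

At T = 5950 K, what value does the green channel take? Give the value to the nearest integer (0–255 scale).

245

t = 5950/100 = 59.5; the t ≤ 66 branch applies.
G = 99.47·ln 59.5 − 161.1 = 99.47·4.0860 − 161.1 = 245.332.
Rounded: 245.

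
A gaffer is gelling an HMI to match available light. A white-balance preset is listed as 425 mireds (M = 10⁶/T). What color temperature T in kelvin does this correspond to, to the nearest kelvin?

T = 10⁶ / 425 = 2352.94 K → 2353 K.

2353 K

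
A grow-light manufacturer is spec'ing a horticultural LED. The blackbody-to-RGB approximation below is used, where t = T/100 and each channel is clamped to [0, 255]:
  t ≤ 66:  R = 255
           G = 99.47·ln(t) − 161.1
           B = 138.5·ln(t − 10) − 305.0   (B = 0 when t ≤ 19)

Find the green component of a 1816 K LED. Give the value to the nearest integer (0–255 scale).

t = 1816/100 = 18.16; the t ≤ 66 branch applies.
G = 99.47·ln 18.16 − 161.1 = 99.47·2.8992 − 161.1 = 127.286.
Rounded: 127.

127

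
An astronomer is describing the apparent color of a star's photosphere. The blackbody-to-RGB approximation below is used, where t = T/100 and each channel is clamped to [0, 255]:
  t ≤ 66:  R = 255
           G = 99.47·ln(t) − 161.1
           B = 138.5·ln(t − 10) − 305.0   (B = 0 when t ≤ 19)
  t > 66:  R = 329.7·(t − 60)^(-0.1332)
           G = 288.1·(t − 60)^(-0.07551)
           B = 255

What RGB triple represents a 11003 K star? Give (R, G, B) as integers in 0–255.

t = 11003/100 = 110.03; the t > 66 branch applies.
R = 329.7·(110.03 − 60)^(-0.1332) = 329.7·50.03^(-0.1332) = 329.7·0.59383 = 195.786.
G = 288.1·(110.03 − 60)^(-0.07551) = 288.1·50.03^(-0.07551) = 288.1·0.74420 = 214.405.
B = 255 by definition for t > 66.
Rounded: (196, 214, 255).

(196, 214, 255)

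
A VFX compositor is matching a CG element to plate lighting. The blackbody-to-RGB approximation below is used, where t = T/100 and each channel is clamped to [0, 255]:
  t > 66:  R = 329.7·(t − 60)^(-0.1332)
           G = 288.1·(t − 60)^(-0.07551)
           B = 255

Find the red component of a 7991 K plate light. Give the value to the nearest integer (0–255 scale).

221

t = 7991/100 = 79.91; the t > 66 branch applies.
R = 329.7·(79.91 − 60)^(-0.1332) = 329.7·19.91^(-0.1332) = 329.7·0.67137 = 221.352.
Rounded: 221.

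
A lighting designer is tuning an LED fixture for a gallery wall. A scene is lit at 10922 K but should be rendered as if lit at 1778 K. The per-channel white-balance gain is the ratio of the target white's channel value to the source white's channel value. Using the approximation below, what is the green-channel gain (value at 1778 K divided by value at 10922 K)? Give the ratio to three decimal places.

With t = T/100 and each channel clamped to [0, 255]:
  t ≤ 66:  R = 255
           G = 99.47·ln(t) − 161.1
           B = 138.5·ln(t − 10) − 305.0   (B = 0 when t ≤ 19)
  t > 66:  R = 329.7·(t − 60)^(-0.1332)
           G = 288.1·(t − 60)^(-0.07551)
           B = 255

0.583

At 10922 K (t = 109.22):
  G = 288.1·(109.22 − 60)^(-0.07551) = 288.1·49.22^(-0.07551) = 288.1·0.74512 = 214.669.
At 1778 K (t = 17.78):
  G = 99.47·ln 17.78 − 161.1 = 99.47·2.8781 − 161.1 = 125.182.
Gain = 125.182 / 214.669 = 0.5831 → 0.583.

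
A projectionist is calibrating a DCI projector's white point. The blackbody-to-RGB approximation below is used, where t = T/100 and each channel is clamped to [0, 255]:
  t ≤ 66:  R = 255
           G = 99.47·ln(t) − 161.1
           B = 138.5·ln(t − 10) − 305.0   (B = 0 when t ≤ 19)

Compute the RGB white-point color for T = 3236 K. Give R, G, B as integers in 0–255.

R=255, G=185, B=125

t = 3236/100 = 32.36; the t ≤ 66 branch applies.
R = 255 by definition for t ≤ 66.
G = 99.47·ln 32.36 − 161.1 = 99.47·3.4769 − 161.1 = 184.750.
B = 138.5·ln(32.36 − 10) − 305.0 = 138.5·ln 22.36 − 305.0 = 138.5·3.1073 − 305.0 = 125.357.
Rounded: (255, 185, 125).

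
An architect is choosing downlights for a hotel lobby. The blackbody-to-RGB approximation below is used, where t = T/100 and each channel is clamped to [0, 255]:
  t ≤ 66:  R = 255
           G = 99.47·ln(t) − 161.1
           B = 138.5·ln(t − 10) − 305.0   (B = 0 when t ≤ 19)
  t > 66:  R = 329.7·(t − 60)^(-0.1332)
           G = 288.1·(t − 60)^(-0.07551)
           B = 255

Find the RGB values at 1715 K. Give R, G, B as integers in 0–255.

R=255, G=122, B=0

t = 1715/100 = 17.15; the t ≤ 66 branch applies.
R = 255 by definition for t ≤ 66.
G = 99.47·ln 17.15 − 161.1 = 99.47·2.8420 − 161.1 = 121.594.
t = 17.15 ≤ 19, so B = 0.
Rounded: (255, 122, 0).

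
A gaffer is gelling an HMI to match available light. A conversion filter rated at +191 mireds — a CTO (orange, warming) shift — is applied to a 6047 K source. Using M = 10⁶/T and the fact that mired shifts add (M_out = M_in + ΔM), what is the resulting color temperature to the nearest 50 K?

M_in = 10⁶/6047 = 165.37 mireds.
M_out = 165.37 + (+191) = 356.37 mireds.
T_out = 10⁶/356.37 = 2806.1 K → 2800 K.

2800 K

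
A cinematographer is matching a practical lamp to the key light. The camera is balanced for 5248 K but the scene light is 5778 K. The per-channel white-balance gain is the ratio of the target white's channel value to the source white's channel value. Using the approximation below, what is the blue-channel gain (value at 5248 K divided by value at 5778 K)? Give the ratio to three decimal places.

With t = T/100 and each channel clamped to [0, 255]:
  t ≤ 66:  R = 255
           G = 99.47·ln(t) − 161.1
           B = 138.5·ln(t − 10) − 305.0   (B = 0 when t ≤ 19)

At 5778 K (t = 57.78):
  B = 138.5·ln(57.78 − 10) − 305.0 = 138.5·ln 47.78 − 305.0 = 138.5·3.8666 − 305.0 = 230.525.
At 5248 K (t = 52.48):
  B = 138.5·ln(52.48 − 10) − 305.0 = 138.5·ln 42.48 − 305.0 = 138.5·3.7490 − 305.0 = 214.241.
Gain = 214.241 / 230.525 = 0.9294 → 0.929.

0.929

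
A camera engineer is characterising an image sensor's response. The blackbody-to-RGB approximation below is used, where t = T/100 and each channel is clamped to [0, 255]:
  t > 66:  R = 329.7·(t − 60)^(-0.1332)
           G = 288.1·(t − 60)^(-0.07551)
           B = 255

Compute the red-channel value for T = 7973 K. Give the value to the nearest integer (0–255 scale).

t = 7973/100 = 79.73; the t > 66 branch applies.
R = 329.7·(79.73 − 60)^(-0.1332) = 329.7·19.73^(-0.1332) = 329.7·0.67219 = 221.620.
Rounded: 222.

222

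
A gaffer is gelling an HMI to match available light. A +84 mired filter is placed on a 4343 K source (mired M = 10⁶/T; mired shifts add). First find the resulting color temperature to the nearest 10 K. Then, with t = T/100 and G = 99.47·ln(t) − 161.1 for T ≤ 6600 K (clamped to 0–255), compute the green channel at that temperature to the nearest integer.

183

M_in = 10⁶/4343 = 230.26; M_out = 230.26 + (+84) = 314.26.
T_out = 10⁶/314.26 = 3182.1 K → 3180 K; t = 31.8.
G = 99.47·ln 31.8 − 161.1 = 99.47·3.4595 − 161.1 = 183.013.
Rounded: 183.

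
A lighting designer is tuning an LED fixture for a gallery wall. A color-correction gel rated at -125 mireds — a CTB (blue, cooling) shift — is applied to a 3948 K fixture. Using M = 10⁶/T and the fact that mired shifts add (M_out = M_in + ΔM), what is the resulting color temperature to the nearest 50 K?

7800 K

M_in = 10⁶/3948 = 253.29 mireds.
M_out = 253.29 + (-125) = 128.29 mireds.
T_out = 10⁶/128.29 = 7794.7 K → 7800 K.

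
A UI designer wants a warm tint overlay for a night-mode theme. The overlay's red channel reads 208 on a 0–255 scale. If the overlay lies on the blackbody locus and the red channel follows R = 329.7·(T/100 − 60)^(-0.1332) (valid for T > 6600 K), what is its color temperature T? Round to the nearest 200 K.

(t − 60)^(-0.1332) = 208/329.7 = 0.63088.
t − 60 = 0.63088^(1/-0.1332) = 0.63088^(-7.508) = 31.763, so t = 91.763.
T = 100·t = 9176 K → 9200 K to the nearest 200 K.

9200 K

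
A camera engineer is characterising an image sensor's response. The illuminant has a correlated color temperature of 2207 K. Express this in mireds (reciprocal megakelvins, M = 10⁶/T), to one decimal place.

453.1 mireds

M = 10⁶ / 2207 = 453.104 → 453.1 mireds.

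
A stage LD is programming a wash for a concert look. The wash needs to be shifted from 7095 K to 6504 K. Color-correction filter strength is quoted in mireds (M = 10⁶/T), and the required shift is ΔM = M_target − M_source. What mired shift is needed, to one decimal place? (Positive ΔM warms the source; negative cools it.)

M_source = 10⁶/7095 = 140.944; M_target = 10⁶/6504 = 153.752.
ΔM = 153.752 − 140.944 = 12.807 → +12.8 mireds, a warming shift.

+12.8 mireds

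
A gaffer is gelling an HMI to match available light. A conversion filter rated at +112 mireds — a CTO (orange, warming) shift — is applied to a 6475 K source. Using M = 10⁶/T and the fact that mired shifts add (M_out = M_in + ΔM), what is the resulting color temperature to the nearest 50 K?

3750 K

M_in = 10⁶/6475 = 154.44 mireds.
M_out = 154.44 + (+112) = 266.44 mireds.
T_out = 10⁶/266.44 = 3753.2 K → 3750 K.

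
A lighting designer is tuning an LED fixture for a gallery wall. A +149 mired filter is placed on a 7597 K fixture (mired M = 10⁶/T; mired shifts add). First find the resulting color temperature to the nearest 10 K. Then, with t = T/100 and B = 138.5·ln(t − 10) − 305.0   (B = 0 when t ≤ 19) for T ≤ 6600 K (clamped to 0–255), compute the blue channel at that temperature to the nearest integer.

144

M_in = 10⁶/7597 = 131.63; M_out = 131.63 + (+149) = 280.63.
T_out = 10⁶/280.63 = 3563.4 K → 3560 K; t = 35.6.
B = 138.5·ln(35.6 − 10) − 305.0 = 138.5·ln 25.6 − 305.0 = 138.5·3.2426 − 305.0 = 144.099.
Rounded: 144.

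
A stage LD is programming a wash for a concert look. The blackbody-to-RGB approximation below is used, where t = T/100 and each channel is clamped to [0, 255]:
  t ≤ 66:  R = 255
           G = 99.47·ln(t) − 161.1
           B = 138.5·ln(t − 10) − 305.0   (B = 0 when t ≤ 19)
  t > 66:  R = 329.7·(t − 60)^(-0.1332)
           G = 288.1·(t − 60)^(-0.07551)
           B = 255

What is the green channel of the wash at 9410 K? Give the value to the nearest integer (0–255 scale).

t = 9410/100 = 94.1; the t > 66 branch applies.
G = 288.1·(94.1 − 60)^(-0.07551) = 288.1·34.1^(-0.07551) = 288.1·0.76606 = 220.701.
Rounded: 221.

221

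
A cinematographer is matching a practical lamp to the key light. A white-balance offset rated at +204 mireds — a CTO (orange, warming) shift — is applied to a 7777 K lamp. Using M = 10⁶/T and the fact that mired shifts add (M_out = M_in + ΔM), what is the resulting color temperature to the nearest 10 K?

M_in = 10⁶/7777 = 128.58 mireds.
M_out = 128.58 + (+204) = 332.58 mireds.
T_out = 10⁶/332.58 = 3006.8 K → 3010 K.

3010 K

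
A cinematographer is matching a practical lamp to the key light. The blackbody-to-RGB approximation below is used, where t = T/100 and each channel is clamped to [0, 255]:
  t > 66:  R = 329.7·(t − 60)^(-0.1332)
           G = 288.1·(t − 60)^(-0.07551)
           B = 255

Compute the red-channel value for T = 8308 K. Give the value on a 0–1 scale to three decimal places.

t = 8308/100 = 83.08; the t > 66 branch applies.
R = 329.7·(83.08 − 60)^(-0.1332) = 329.7·23.08^(-0.1332) = 329.7·0.65829 = 217.038.
On a 0–1 scale: 217.038/255 = 0.8511 → 0.851.

0.851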